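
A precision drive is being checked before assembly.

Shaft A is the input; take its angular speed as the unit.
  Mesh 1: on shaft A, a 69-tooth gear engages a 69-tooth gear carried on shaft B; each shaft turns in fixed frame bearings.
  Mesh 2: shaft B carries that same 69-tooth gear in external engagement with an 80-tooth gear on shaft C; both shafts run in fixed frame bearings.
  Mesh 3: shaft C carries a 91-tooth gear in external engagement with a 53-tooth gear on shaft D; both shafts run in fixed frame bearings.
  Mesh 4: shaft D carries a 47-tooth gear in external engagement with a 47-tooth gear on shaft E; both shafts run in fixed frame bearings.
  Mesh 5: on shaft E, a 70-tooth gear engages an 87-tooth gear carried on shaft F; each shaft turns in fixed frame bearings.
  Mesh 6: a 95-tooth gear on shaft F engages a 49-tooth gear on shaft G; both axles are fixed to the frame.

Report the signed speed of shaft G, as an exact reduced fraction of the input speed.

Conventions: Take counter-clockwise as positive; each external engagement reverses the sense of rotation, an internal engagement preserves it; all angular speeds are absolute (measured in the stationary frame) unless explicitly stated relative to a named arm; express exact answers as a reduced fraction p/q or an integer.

6-mesh fixed-axis compound train (all bearings frame-fixed)
mesh 1 [69T→69T]: |ω|/ω_in = 1×69/69 = 1, sense flips to −
mesh 2 [69T→80T]: |ω|/ω_in = 1×69/80 = 69/80, sense flips to +
mesh 3 [91T→53T]: |ω|/ω_in = (69/80)×91/53 = 6279/4240, sense flips to −
mesh 4 [47T→47T]: |ω|/ω_in = (6279/4240)×47/47 = 6279/4240, sense flips to +
mesh 5 [70T→87T]: |ω|/ω_in = (6279/4240)×70/87 = 14651/12296, sense flips to −
mesh 6 [95T→49T]: |ω|/ω_in = (14651/12296)×95/49 = 28405/12296, sense flips to +
signed output speed (× input speed) = 28405/12296

28405/12296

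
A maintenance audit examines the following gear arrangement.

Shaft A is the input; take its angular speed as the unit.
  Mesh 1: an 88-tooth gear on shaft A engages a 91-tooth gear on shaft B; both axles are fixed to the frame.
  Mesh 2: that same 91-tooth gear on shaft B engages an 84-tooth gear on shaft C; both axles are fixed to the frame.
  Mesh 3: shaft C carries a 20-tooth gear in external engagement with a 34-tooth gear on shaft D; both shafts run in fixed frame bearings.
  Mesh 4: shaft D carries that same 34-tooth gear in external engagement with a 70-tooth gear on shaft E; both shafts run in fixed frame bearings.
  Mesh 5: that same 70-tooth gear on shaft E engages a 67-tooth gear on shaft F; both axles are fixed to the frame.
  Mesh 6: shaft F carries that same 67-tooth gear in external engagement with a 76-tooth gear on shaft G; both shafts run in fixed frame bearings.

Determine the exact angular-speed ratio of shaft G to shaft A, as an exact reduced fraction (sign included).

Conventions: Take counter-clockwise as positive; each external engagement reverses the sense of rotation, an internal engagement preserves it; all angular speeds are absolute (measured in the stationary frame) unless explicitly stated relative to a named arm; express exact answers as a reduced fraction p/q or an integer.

class = fixed-axis compound train [6 meshes; 6 ratios multiply, 6 sense flips]
mesh 1 [88T→91T]: running ratio 88/91, sense −
mesh 2 [91T→84T]: running ratio 22/21, sense +
mesh 3 [20T→34T]: running ratio 220/357, sense −
mesh 4 [34T→70T]: running ratio 44/147, sense +
mesh 5 [70T→67T]: running ratio 440/1407, sense −
mesh 6 [67T→76T]: running ratio 110/399, sense +
ω_out/ω_in = 110/399

110/399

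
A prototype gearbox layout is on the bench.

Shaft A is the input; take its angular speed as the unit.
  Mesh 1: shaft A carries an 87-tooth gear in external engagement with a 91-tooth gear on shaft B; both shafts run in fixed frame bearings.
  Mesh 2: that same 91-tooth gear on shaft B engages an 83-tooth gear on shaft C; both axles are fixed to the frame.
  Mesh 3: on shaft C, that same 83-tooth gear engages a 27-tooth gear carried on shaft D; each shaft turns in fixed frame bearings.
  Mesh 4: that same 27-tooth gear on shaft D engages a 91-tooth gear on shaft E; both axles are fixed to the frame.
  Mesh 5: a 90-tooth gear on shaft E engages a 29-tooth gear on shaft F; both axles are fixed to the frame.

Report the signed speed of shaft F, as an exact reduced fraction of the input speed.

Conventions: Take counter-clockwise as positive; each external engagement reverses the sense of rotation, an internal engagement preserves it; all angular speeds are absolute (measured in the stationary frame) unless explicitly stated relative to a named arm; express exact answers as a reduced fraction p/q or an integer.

-270/91

5-mesh fixed-axis compound train (all bearings frame-fixed)
mesh 1 [87T→91T]: |ω|/ω_in = 1×87/91 = 87/91, sense flips to −
mesh 2 [91T→83T]: |ω|/ω_in = (87/91)×91/83 = 87/83, sense flips to +
mesh 3 [83T→27T]: |ω|/ω_in = (87/83)×83/27 = 29/9, sense flips to −
mesh 4 [27T→91T]: |ω|/ω_in = (29/9)×27/91 = 87/91, sense flips to +
mesh 5 [90T→29T]: |ω|/ω_in = (87/91)×90/29 = 270/91, sense flips to −
signed output speed (× input speed) = -270/91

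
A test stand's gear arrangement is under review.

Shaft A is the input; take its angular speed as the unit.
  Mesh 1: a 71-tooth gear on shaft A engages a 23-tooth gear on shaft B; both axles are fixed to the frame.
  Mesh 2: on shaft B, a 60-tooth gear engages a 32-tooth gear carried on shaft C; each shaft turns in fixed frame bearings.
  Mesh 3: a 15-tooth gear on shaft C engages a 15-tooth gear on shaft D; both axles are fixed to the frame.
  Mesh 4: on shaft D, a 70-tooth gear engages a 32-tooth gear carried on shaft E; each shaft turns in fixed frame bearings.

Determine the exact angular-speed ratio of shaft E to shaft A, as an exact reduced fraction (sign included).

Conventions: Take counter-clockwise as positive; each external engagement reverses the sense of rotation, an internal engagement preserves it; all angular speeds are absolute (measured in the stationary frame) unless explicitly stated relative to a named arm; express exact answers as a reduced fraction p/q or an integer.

37275/2944

class = fixed-axis compound train [4 meshes; 4 ratios multiply, 4 sense flips]
mesh 1 [71T→23T]: running ratio 71/23, sense −
mesh 2 [60T→32T]: running ratio 1065/184, sense +
mesh 3 [15T→15T]: running ratio 1065/184, sense −
mesh 4 [70T→32T]: running ratio 37275/2944, sense +
ω_out/ω_in = 37275/2944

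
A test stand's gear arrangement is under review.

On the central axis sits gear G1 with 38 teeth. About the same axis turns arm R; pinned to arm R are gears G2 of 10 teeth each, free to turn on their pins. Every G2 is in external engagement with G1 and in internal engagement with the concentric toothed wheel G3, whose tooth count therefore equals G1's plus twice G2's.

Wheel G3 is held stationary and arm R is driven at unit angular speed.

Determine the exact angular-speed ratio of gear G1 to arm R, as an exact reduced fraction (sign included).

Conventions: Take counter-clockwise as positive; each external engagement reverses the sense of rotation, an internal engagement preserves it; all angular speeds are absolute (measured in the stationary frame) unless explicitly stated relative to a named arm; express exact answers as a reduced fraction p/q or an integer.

recognized (axles ride arm R): planetary set, 38/10/58 teeth
ring teeth: 38 + 2·10 = 58
38(ω_sun−ω_arm) = −58(ω_ring−ω_arm),  ω_ring = 0, ω_arm = 1
ω_sun = 1 − (58/38)(0−1) = 48/19
ω_out/ω_in = 48/19

48/19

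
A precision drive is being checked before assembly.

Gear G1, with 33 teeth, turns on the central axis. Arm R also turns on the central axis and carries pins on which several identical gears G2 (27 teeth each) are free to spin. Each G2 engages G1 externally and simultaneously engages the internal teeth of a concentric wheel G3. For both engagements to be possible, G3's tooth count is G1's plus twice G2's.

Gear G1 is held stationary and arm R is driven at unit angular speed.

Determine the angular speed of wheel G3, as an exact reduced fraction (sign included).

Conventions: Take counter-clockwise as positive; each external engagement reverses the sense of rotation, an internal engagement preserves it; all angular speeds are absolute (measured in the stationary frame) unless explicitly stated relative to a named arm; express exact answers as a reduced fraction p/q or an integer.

40/29

planetary set (33T centre, 27T on arm, 87T internal) — Willis relation
ring teeth: 33 + 2·27 = 87
33(ω_sun−ω_arm) = −87(ω_ring−ω_arm),  ω_sun = 0, ω_arm = 1
ω_ring = 1 − (33/87)(0−1) = 40/29
exact speed ratio = 40/29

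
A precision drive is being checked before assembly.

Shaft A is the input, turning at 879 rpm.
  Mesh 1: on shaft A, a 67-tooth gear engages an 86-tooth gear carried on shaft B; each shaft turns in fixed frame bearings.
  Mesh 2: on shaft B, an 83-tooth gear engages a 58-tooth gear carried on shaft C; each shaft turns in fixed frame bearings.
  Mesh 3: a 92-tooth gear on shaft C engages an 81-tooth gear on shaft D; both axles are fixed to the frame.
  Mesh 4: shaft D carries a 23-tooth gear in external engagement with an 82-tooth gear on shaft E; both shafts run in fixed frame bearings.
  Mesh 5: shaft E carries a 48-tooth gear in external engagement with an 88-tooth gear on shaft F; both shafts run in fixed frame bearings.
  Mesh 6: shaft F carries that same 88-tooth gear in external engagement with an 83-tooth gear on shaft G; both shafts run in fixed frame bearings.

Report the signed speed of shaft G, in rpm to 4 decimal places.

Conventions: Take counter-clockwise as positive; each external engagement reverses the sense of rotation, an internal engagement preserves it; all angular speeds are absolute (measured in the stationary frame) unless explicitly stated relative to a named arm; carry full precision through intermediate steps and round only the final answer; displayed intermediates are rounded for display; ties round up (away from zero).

6-mesh fixed-axis compound train (all bearings frame-fixed)
mesh 1 [67T→86T]: ω = 879.0000×67/86 = 684.8023 rpm, sense flips to −
mesh 2 [83T→58T]: ω = 684.8023×83/58 = 979.9757 rpm, sense flips to +
mesh 3 [92T→81T]: ω = 979.9757×92/81 = 1113.0589 rpm, sense flips to −
mesh 4 [23T→82T]: ω = 1113.0589×23/82 = 312.1994 rpm, sense flips to +
mesh 5 [48T→88T]: ω = 312.1994×48/88 = 170.2906 rpm, sense flips to −
mesh 6 [88T→83T]: ω = 170.2906×88/83 = 180.5491 rpm, sense flips to +
signed output speed = +180.5491 rpm

+180.5491 rpm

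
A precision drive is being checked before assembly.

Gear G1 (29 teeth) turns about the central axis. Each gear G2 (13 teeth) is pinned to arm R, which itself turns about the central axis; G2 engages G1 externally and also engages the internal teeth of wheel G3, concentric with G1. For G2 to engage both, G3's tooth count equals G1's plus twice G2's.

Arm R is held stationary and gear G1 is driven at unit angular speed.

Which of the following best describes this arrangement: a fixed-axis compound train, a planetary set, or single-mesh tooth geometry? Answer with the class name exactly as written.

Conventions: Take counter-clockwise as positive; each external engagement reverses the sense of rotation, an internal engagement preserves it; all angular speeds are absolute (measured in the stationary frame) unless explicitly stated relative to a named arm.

recognized (axles ride arm R): planetary set, 29/13/55 teeth
classification: planetary set

planetary set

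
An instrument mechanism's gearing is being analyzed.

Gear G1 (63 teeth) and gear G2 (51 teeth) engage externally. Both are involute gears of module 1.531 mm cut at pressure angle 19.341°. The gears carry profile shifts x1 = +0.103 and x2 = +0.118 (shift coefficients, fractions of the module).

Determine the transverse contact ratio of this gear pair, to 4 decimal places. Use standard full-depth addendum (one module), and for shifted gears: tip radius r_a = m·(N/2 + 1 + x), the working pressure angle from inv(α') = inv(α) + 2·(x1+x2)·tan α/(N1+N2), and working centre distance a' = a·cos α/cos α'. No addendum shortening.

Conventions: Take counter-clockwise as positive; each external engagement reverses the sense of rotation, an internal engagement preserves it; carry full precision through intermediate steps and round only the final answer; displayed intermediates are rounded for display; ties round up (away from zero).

1.7738

single-mesh involute tooth geometry (63T engaging 51T at module 1.531)
base radii: r_b1 = 45.504799, r_b2 = 36.837218
tip radii: r_a1 = 49.915193, r_a2 = 40.752158
inv(α') = inv(19.341°) + 2·(+0.103+0.118)·tan α/(63+51) = 0.01479532  ⇒  α' = 19.95271°
a' = a·cos α / cos α' = 87.2670·cos 19.341°/cos 19.95271° = 87.600257
action lengths: √(r_a1²−r_b1²) = 20.514380, √(r_a2²−r_b2²) = 17.428647
base pitch p_b = π·m·cos α = 4.538335
CR = (20.514380 + 17.428647 − 87.600257·sin 19.95271°)/4.538335 = 1.773763
contact ratio ≈ 1.7738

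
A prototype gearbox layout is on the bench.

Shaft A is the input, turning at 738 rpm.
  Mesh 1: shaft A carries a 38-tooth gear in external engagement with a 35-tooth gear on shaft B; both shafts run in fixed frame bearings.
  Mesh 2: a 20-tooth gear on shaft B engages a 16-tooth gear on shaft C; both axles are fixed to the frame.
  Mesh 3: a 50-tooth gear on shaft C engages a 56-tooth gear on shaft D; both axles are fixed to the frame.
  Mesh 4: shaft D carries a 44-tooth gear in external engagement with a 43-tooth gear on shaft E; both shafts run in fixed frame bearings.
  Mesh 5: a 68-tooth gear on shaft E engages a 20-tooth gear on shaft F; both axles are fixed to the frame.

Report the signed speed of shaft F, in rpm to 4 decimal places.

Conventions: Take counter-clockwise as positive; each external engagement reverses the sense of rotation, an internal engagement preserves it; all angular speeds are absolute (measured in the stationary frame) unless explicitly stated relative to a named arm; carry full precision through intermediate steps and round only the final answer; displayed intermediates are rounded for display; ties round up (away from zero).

-3111.1936 rpm

class = fixed-axis compound train [5 meshes; 5 ratios multiply, 5 sense flips]
mesh 1 [38T→35T]: ω = 738.0000×38/35 = 801.2571 rpm, sense flips to −
mesh 2 [20T→16T]: ω = 801.2571×20/16 = 1001.5714 rpm, sense flips to +
mesh 3 [50T→56T]: ω = 1001.5714×50/56 = 894.2602 rpm, sense flips to −
mesh 4 [44T→43T]: ω = 894.2602×44/43 = 915.0570 rpm, sense flips to +
mesh 5 [68T→20T]: ω = 915.0570×68/20 = 3111.1936 rpm, sense flips to −
signed output speed = -3111.1936 rpm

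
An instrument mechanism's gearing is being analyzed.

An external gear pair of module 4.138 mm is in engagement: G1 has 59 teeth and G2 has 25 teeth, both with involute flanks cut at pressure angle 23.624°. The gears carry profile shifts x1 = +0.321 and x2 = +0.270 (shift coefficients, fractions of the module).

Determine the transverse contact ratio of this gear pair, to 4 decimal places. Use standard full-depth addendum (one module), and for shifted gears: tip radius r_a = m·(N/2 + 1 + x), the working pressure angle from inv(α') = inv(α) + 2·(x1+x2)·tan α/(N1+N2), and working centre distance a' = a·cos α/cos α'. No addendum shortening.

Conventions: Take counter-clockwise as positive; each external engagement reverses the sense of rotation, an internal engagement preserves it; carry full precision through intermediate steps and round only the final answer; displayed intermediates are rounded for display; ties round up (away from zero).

recognized (one external pair, fixed centres): single-mesh tooth geometry, m = 4.138, N1 = 59, N2 = 25
base radii: r_b1 = 111.840834, r_b2 = 47.390184
tip radii: r_a1 = 127.537298, r_a2 = 56.980260
inv(α') = inv(23.624°) + 2·(+0.321+0.270)·tan α/(59+25) = 0.03122627  ⇒  α' = 25.32478°
a' = a·cos α / cos α' = 173.7960·cos 23.624°/cos 25.32478° = 176.160452
action lengths: √(r_a1²−r_b1²) = 61.297555, √(r_a2²−r_b2²) = 31.637328
base pitch p_b = π·m·cos α = 11.910452
CR = (61.297555 + 31.637328 − 176.160452·sin 25.32478°)/11.910452 = 1.476221
contact ratio ≈ 1.4762

1.4762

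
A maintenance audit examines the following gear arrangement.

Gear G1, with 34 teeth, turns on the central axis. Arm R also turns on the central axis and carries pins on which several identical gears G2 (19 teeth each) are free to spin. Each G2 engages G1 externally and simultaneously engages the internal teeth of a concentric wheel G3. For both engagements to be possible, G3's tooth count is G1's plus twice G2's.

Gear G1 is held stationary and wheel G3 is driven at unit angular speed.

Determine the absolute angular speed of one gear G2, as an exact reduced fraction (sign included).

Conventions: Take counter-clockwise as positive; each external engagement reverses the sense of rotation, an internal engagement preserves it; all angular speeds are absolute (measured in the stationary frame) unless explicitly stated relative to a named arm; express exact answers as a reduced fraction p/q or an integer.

planetary set (34T centre, 19T on arm, 72T internal) — Willis relation
ring teeth: 34 + 2·19 = 72
34(ω_sun−ω_arm) = −72(ω_ring−ω_arm),  ω_sun = 0, ω_ring = 1
34(0−ω_arm) = −72(1−ω_arm)  ⇒  106·ω_arm = 72  ⇒  ω_arm = 36/53
sun–planet mesh: 34·(0−36/53) = −19·(ω_p−ω_arm)  ⇒  ω_p−ω_arm = 1224/1007
ω_p = 36/53 + 1224/1007 = 36/19
exact speed ratio = 36/19

36/19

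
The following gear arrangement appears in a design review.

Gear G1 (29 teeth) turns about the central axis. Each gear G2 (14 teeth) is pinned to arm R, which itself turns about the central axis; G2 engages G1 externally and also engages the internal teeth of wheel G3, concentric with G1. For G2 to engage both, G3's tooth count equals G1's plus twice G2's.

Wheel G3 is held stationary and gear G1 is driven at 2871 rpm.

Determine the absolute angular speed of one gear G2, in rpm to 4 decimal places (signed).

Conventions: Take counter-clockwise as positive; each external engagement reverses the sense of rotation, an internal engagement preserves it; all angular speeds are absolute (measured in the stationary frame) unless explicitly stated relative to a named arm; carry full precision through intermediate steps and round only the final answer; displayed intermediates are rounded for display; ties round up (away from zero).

-2973.5357 rpm

planetary set (29T centre, 14T on arm, 57T internal) — Willis relation
normalise by the input: solve with ω_sun = 1, then scale by 2871 rpm
ring teeth: 29 + 2·14 = 57
29(ω_sun−ω_arm) = −57(ω_ring−ω_arm),  ω_ring = 0, ω_sun = 1
29(1−ω_arm) = −57(0−ω_arm)  ⇒  86·ω_arm = 29  ⇒  ω_arm = 29/86
sun–planet mesh: 29·(1−29/86) = −14·(ω_p−ω_arm)  ⇒  ω_p−ω_arm = -1653/1204
ω_p = 29/86 − 1653/1204 = -29/28
scale: ω_p = -29/28 × 2871 rpm = -2973.5357 rpm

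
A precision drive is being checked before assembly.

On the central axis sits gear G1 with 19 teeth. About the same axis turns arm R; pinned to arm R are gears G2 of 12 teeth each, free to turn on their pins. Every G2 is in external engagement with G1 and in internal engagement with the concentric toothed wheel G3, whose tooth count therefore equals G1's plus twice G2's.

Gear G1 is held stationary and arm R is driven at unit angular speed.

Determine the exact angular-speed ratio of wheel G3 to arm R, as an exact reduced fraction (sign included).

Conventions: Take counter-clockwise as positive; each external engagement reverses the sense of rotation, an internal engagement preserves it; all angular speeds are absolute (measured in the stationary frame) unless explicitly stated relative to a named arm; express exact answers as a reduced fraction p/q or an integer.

class = planetary set [G3 = 19+2·12 = 43; Willis about the carrier]
ring teeth: 19 + 2·12 = 43
19(ω_sun−ω_arm) = −43(ω_ring−ω_arm),  ω_sun = 0, ω_arm = 1
ω_ring = 1 − (19/43)(0−1) = 62/43
ω_out/ω_in = 62/43

62/43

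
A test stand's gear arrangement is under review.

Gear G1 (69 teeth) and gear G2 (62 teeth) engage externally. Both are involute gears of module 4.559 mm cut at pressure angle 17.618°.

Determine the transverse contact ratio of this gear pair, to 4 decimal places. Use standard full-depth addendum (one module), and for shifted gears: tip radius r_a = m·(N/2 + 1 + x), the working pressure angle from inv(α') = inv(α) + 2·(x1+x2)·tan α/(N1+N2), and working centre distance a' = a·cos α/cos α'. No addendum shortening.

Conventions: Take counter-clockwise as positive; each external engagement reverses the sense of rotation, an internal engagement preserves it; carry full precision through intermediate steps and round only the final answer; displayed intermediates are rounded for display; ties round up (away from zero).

1.9522

recognized (one external pair, fixed centres): single-mesh tooth geometry, m = 4.559, N1 = 69, N2 = 62
base radii: r_b1 = 149.908122, r_b2 = 134.700052
tip radii: r_a1 = 161.844500, r_a2 = 145.888000
no profile shift: α' = α, a' = a
action lengths: √(r_a1²−r_b1²) = 61.001615, √(r_a2²−r_b2²) = 56.028604
base pitch p_b = π·m·cos α = 13.650732
CR = (61.001615 + 56.028604 − 298.614500·sin 17.61800°)/13.650732 = 1.952186
contact ratio ≈ 1.9522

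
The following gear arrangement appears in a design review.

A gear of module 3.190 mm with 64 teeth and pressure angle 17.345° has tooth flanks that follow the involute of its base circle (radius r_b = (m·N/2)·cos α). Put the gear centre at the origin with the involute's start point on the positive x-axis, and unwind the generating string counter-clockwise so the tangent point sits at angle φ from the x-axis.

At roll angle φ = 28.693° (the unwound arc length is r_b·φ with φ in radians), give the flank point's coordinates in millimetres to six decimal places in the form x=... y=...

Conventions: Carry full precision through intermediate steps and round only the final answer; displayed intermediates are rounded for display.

x=108.900827 y=3.977743

single-mesh involute tooth geometry (64T wheel at module 3.190)
pitch radius r_p = m·N/2 = 3.190·64/2 = 102.080000
base radius r_b = r_p·cos α = 102.080000·cos 17.345° = 97.438111
roll angle φ = 28.693° = 0.50078732 rad
x = r_b·(cos φ + φ·sin φ) = 108.900827
y = r_b·(sin φ − φ·cos φ) = 3.977743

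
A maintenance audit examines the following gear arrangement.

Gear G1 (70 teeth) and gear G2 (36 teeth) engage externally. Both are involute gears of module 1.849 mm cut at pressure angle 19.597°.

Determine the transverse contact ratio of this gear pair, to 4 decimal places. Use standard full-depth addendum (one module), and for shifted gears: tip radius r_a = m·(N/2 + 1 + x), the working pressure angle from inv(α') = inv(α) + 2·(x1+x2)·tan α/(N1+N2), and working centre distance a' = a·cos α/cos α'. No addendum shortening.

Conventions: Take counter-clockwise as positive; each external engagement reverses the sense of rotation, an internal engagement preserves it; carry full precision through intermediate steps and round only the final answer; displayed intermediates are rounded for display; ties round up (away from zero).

single-mesh involute tooth geometry (70T engaging 36T at module 1.849)
base radii: r_b1 = 60.966385, r_b2 = 31.354141
tip radii: r_a1 = 66.564000, r_a2 = 35.131000
no profile shift: α' = α, a' = a
action lengths: √(r_a1²−r_b1²) = 26.718272, √(r_a2²−r_b2²) = 15.846294
base pitch p_b = π·m·cos α = 5.472330
CR = (26.718272 + 15.846294 − 97.997000·sin 19.59700°)/5.472330 = 1.771851
contact ratio ≈ 1.7719

1.7719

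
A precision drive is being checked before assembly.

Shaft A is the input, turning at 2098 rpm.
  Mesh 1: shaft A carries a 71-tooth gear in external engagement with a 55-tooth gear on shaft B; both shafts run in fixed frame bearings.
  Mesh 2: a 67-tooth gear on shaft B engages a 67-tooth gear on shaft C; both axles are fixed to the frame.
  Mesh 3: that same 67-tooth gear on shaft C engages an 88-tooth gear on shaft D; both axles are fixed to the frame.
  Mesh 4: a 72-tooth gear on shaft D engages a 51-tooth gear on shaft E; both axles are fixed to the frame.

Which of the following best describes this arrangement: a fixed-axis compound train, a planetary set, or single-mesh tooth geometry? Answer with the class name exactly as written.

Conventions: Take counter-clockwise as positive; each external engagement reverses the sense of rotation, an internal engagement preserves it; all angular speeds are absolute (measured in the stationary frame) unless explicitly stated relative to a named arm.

recognized (5 fixed axles, 4 meshes): fixed-axis compound train
classification: fixed-axis compound train

fixed-axis compound train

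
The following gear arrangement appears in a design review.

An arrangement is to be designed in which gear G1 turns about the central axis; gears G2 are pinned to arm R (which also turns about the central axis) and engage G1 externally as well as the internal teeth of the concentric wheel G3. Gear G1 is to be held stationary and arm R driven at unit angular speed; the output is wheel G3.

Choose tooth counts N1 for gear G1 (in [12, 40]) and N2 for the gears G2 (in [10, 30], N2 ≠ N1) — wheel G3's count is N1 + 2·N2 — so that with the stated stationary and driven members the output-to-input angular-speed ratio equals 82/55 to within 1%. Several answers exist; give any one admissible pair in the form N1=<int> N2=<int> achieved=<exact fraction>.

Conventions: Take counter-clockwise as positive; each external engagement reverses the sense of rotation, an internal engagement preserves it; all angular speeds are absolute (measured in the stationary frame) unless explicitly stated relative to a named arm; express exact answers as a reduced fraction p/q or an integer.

N1=27 N2=14 achieved=82/55

planetary set to be sized for 82/55 (Willis relation)
Willis with ω_sun = 0: ω_ring/ω_arm = (N1+N3)/N3; set equal to 82/55  ⇒  N3/N1 = 1/(82/55 − 1) = 55/27
N3 = N1 + 2·N2  ⇒  N2/N1 = (N3/N1 − 1)/2 = (55/27 − 1)/2 = 14/27
smallest multiple with N1 ≥ 12 and N2 ≥ 10: k = 1  ⇒  N1 = 1·27 = 27, N2 = 1·14 = 14 (N1 ≤ 40, N2 ≤ 30, N2 ≠ N1 ✓), N3 = 27 + 2·14 = 55
check: (N1+N3)/N3 with N1 = 27, N3 = 55 gives 82/55; |achieved − target| = 0 ≤ 41/2750 ✓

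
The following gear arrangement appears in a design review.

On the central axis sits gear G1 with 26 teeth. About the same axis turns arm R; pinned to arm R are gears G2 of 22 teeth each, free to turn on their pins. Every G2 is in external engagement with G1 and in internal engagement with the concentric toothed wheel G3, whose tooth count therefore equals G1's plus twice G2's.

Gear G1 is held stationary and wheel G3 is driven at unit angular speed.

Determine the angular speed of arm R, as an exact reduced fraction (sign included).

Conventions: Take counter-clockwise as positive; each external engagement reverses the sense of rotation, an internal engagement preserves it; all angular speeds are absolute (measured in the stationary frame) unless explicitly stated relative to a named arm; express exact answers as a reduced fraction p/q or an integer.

class = planetary set [G3 = 26+2·22 = 70; Willis about the carrier]
ring teeth: 26 + 2·22 = 70
26(ω_sun−ω_arm) = −70(ω_ring−ω_arm),  ω_sun = 0, ω_ring = 1
26(0−ω_arm) = −70(1−ω_arm)  ⇒  96·ω_arm = 70  ⇒  ω_arm = 35/48
exact speed ratio = 35/48

35/48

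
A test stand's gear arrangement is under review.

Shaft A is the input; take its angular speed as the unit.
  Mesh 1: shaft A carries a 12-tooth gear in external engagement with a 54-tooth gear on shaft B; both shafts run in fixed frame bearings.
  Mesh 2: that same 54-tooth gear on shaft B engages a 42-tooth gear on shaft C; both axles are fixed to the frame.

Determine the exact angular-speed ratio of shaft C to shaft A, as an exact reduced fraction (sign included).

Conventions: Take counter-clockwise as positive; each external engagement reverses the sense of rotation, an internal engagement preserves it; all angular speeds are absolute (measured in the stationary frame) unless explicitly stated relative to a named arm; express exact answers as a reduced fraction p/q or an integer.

class = fixed-axis compound train [2 meshes; 2 ratios multiply, 2 sense flips]
mesh 1 [12T→54T]: running ratio 2/9, sense −
mesh 2 [54T→42T]: running ratio 2/7, sense +
ω_out/ω_in = 2/7

2/7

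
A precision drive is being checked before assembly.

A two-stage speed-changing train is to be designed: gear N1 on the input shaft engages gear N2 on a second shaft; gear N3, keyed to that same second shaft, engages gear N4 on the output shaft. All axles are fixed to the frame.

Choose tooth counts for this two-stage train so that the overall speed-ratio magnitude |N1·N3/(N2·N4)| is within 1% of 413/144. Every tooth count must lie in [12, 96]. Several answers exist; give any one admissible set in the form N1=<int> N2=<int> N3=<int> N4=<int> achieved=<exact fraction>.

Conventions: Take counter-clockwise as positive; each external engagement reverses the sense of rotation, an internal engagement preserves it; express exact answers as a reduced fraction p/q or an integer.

N1=14 N2=12 N3=59 N4=24 achieved=413/144

class = fixed-axis compound train [2-stage, 413/144 wanted]
target = 413/144 in lowest terms: an exact hit needs N1·N3 = k·413 and N2·N4 = k·144 for one integer k, every count in [12, 96]; additionally prefer no 1:1 stage (N1 ≠ N2, N3 ≠ N4)
k = 1: no 1:1-free in-range split of k·413 and k·144 into factor pairs; take k = 2
k = 2: N1·N3 = 826 = 14·59, N2·N4 = 288 = 12·24
achieved = 14·59/(12·24) = 413/144; |achieved − target| = 0 ≤ 413/14400 ✓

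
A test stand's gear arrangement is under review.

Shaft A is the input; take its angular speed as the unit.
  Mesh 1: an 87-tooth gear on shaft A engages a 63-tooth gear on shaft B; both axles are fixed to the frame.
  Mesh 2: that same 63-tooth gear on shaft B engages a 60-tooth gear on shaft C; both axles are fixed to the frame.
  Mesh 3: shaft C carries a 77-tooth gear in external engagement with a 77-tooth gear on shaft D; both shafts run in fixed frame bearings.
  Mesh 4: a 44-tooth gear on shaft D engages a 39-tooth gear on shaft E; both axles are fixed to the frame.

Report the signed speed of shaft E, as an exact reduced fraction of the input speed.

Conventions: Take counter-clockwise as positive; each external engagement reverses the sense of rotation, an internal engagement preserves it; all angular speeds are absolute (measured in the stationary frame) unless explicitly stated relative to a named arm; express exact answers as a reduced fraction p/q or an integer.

4-mesh fixed-axis compound train (all bearings frame-fixed)
mesh 1 [87T→63T]: |ω|/ω_in = 1×87/63 = 29/21, sense flips to −
mesh 2 [63T→60T]: |ω|/ω_in = (29/21)×63/60 = 29/20, sense flips to +
mesh 3 [77T→77T]: |ω|/ω_in = (29/20)×77/77 = 29/20, sense flips to −
mesh 4 [44T→39T]: |ω|/ω_in = (29/20)×44/39 = 319/195, sense flips to +
signed output speed (× input speed) = 319/195

319/195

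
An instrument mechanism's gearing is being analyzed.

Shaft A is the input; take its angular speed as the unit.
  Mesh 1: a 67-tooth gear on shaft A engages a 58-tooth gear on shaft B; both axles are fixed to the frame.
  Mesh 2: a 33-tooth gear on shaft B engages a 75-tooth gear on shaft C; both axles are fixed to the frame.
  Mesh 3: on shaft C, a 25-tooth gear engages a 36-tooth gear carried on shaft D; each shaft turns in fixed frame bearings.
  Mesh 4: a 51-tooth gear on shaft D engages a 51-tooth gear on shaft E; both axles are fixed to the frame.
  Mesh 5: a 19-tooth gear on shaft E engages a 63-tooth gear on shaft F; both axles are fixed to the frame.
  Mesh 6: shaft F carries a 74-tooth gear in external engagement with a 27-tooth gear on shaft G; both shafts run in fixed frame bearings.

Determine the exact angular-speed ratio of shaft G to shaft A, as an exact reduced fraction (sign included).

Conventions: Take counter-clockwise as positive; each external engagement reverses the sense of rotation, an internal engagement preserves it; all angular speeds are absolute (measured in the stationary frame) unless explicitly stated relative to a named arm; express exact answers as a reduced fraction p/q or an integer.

class = fixed-axis compound train [6 meshes; 6 ratios multiply, 6 sense flips]
mesh 1 [67T→58T]: running ratio 67/58, sense −
mesh 2 [33T→75T]: running ratio 737/1450, sense +
mesh 3 [25T→36T]: running ratio 737/2088, sense −
mesh 4 [51T→51T]: running ratio 737/2088, sense +
mesh 5 [19T→63T]: running ratio 14003/131544, sense −
mesh 6 [74T→27T]: running ratio 518111/1775844, sense +
ω_out/ω_in = 518111/1775844

518111/1775844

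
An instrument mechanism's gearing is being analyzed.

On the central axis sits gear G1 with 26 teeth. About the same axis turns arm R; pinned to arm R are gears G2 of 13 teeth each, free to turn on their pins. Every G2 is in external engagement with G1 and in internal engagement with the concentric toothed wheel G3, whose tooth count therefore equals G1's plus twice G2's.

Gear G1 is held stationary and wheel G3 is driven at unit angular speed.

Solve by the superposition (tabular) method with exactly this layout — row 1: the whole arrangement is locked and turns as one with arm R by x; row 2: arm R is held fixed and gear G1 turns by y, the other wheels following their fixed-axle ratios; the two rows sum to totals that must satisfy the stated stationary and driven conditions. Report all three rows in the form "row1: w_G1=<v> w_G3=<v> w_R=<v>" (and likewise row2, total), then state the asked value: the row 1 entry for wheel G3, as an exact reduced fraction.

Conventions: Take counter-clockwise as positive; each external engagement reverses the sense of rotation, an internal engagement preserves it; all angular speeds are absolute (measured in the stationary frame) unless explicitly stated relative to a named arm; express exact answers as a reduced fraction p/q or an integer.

class = planetary set [G3 = 26+2·13 = 52; Willis about the carrier]
row 1 — lock + rotate with arm: ω_sun = ω_ring = ω_arm = x
row 2: sun turns y, ring = −(26/52)·y, arm 0
boundary: total ω_sun = x + y = 0 and total ω_ring = x − (26/52)·y = 1  ⇒  y = -2/3, x = 2/3
row 2 ring = −(26/52)·(-2/3) = 1/3
totals (row 1 + row 2): sun 2/3 + (-2/3) = 0, ring 2/3 + 1/3 = 1, arm 2/3 + 0 = 2/3
asked cell (row1, ring) = 2/3

row1: w_G1=2/3 w_G3=2/3 w_R=2/3
row2: w_G1=-2/3 w_G3=1/3 w_R=0
total: w_G1=0 w_G3=1 w_R=2/3
asked value: 2/3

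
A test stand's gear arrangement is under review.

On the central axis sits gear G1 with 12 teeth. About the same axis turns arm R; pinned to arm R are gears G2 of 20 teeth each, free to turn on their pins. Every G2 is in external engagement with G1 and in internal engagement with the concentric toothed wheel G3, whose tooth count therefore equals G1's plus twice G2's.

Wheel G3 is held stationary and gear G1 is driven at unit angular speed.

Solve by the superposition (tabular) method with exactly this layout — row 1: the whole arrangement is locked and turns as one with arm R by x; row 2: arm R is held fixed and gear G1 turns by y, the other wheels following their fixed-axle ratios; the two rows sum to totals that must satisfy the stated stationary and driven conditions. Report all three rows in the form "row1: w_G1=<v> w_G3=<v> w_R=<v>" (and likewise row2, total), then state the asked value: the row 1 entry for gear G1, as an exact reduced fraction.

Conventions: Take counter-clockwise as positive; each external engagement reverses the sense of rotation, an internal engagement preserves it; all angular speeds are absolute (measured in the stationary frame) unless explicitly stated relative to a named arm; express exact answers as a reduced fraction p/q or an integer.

recognized (axles ride arm R): planetary set, 12/20/52 teeth
row 1 — lock + rotate with arm: ω_sun = ω_ring = ω_arm = x
superposition row 2 [arm held]: sun y, ring −(12/52)·y, arm 0
boundary: total ω_ring = x − (12/52)·y = 0 and total ω_sun = x + y = 1  ⇒  y = 13/16, x = 3/16
row 2 ring = −(12/52)·13/16 = -3/16
totals (row 1 + row 2): sun 3/16 + 13/16 = 1, ring 3/16 + (-3/16) = 0, arm 3/16 + 0 = 3/16
asked cell (row1, sun) = 3/16

row1: w_G1=3/16 w_G3=3/16 w_R=3/16
row2: w_G1=13/16 w_G3=-3/16 w_R=0
total: w_G1=1 w_G3=0 w_R=3/16
asked value: 3/16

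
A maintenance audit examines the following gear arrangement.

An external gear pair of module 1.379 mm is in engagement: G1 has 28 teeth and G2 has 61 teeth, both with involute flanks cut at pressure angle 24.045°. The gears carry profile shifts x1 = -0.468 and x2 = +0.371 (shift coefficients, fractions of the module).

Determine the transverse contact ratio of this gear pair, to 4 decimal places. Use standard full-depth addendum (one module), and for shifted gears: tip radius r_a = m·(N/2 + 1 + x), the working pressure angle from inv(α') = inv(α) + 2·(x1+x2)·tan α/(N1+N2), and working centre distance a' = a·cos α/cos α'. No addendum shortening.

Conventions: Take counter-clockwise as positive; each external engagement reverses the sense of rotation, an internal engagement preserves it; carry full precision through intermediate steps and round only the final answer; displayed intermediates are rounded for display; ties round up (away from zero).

topology: single-mesh involute geometry — m = 1.379, 28T/61T pair
base radii: r_b1 = 17.630736, r_b2 = 38.409817
tip radii: r_a1 = 20.039628, r_a2 = 43.950109
inv(α') = inv(24.045°) + 2·(-0.468+0.371)·tan α/(28+61) = 0.02553313  ⇒  α' = 23.76133°
a' = a·cos α / cos α' = 61.3655·cos 24.045°/cos 23.76133° = 61.230992
action lengths: √(r_a1²−r_b1²) = 9.525956, √(r_a2²−r_b2²) = 21.361133
base pitch p_b = π·m·cos α = 3.956328
CR = (9.525956 + 21.361133 − 61.230992·sin 23.76133°)/3.956328 = 1.571010
contact ratio ≈ 1.5710

1.5710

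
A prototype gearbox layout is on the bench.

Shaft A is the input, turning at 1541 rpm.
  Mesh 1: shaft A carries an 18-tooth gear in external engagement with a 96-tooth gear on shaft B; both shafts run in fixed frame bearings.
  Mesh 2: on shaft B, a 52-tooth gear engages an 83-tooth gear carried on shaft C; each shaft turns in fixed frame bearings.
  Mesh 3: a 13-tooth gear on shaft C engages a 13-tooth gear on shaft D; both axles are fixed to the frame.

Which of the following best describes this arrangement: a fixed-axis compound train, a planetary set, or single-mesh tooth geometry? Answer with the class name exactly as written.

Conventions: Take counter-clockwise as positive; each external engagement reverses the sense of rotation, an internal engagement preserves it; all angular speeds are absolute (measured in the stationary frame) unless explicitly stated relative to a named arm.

class = fixed-axis compound train [3 meshes; 3 ratios multiply, 3 sense flips]
classification: fixed-axis compound train

fixed-axis compound train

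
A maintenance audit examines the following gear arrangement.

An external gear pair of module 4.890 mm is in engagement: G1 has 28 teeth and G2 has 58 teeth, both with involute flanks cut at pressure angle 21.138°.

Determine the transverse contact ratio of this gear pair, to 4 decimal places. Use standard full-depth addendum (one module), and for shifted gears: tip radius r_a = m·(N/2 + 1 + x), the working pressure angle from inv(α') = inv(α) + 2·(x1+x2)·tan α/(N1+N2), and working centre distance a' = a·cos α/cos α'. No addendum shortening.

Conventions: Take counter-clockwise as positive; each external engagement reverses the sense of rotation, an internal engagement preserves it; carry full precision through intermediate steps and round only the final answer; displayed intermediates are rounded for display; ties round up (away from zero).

recognized (one external pair, fixed centres): single-mesh tooth geometry, m = 4.890, N1 = 28, N2 = 58
base radii: r_b1 = 63.853640, r_b2 = 132.268253
tip radii: r_a1 = 73.350000, r_a2 = 146.700000
no profile shift: α' = α, a' = a
action lengths: √(r_a1²−r_b1²) = 36.096194, √(r_a2²−r_b2²) = 63.450762
base pitch p_b = π·m·cos α = 14.328723
CR = (36.096194 + 63.450762 − 210.270000·sin 21.13800°)/14.328723 = 1.655440
contact ratio ≈ 1.6554

1.6554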